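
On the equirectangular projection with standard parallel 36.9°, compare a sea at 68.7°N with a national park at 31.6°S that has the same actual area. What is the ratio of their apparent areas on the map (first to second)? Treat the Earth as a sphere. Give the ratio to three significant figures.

2.34

With standard parallel φ₀ = 36.9°, the equirectangular projection gives x = Rλ cos φ₀, y = Rφ, so h = 1 and k = cos 36.9° / cos φ.
Areal scale at 68.7°: h·k = 1.000 × 2.201 = 2.201.
Areal scale at 31.6°: h·k = 1.000 × 0.9389 = 0.9389.
Ratio = 2.201/0.9389 ≈ 2.34.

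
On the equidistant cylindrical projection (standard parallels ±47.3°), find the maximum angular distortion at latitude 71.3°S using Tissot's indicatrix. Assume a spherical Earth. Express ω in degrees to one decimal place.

The equidistant cylindrical projection with φ₀ = 47.3° has h = 1 (meridians true) and k = cos φ₀ / cos φ along parallels.
At 71.3°: h = 1.000, k = 2.115; principal scales a = 2.115, b = 1.000.
sin(ω/2) = (a − b)/(a + b) = 1.115/3.115 = 0.3580, so ω = 2 arcsin(0.3580) ≈ 42.0°.

42.0°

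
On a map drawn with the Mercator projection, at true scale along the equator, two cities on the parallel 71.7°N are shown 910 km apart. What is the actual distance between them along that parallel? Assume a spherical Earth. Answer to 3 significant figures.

The Mercator projection is conformal; its linear scale factor is the same in every direction and equals sec φ = 1/cos φ.
Along the parallel at 71.7°, map distances are exaggerated by k = sec 71.7° = 3.185.
True distance = 910 / 3.185 = 910 × cos 71.7° ≈ 286 km.

286 km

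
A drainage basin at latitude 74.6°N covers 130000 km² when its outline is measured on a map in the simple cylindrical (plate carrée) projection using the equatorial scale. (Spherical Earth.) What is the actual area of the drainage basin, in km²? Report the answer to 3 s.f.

In the plate carrée (x = Rλ, y = Rφ), meridians are true-scale (h = 1) and parallels are stretched by k = sec φ.
Areal scale = h·k = 1 × sec φ; at 74.6°, h = 1.000, k = 3.766, so h·k = 3.766.
True area = apparent / (areal scale) = 130000 / 3.766 ≈ 34500 km².

34500 km²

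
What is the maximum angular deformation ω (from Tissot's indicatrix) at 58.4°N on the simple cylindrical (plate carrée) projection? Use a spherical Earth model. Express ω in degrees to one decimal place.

For the equirectangular projection with φ₀ = 0 (plate carrée), h = 1 along meridians and k = sec φ along parallels.
At 58.4°: h = 1.000, k = 1.908; principal scales a = 1.908, b = 1.000.
sin(ω/2) = (a − b)/(a + b) = 0.9084/2.908 = 0.3123, so ω = 2 arcsin(0.3123) ≈ 36.4°.

36.4°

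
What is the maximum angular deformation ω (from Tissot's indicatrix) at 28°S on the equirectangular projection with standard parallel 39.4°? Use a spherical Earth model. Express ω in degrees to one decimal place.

The equidistant cylindrical projection with φ₀ = 39.4° has h = 1 (meridians true) and k = cos φ₀ / cos φ along parallels.
At 28°: h = 1.000, k = 0.8752; principal scales a = 1.000, b = 0.8752.
sin(ω/2) = (a − b)/(a + b) = 0.1248/1.875 = 0.06657, so ω = 2 arcsin(0.06657) ≈ 7.6°.

7.6°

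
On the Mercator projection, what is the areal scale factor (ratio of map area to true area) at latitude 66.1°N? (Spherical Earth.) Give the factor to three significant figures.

Mercator is conformal, so the point scale is isotropic: h = k = sec φ = 1/cos φ.
Areal scale = k² = sec²φ = 1/cos²(66.1°) = 1/0.4051² = 6.092.

6.09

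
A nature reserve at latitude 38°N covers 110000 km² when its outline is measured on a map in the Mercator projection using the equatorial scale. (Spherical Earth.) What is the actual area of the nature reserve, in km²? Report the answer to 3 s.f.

Mercator is conformal, so the point scale is isotropic: h = k = sec φ = 1/cos φ.
Areal scale = k² = sec²φ = 1/cos²(38°) = 1/0.7880² = 1.610.
True area = apparent / (areal scale) = 110000 / 1.610 ≈ 68300 km².

68300 km²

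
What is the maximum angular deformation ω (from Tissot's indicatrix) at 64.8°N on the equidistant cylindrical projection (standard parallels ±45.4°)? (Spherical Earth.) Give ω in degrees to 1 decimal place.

28.4°

In the equirectangular projection with standard parallel φ₀ = 45.4° (x = Rλ cos φ₀, y = Rφ), meridians are true-scale (h = 1) and the parallel scale is k = cos φ₀ / cos φ.
At 64.8°: h = 1.000, k = 1.649; principal scales a = 1.649, b = 1.000.
sin(ω/2) = (a − b)/(a + b) = 0.6491/2.649 = 0.2450, so ω = 2 arcsin(0.2450) ≈ 28.4°.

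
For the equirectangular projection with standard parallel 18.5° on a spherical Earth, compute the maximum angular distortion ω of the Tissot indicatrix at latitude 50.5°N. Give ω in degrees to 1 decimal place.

With standard parallel φ₀ = 18.5°, the equirectangular projection gives x = Rλ cos φ₀, y = Rφ, so h = 1 and k = cos 18.5° / cos φ.
At 50.5°: h = 1.000, k = 1.491; principal scales a = 1.491, b = 1.000.
sin(ω/2) = (a − b)/(a + b) = 0.4909/2.491 = 0.1971, so ω = 2 arcsin(0.1971) ≈ 22.7°.

22.7°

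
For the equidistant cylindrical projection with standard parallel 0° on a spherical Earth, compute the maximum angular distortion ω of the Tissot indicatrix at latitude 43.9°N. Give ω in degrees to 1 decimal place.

18.7°

Plate carrée maps x = Rλ, y = Rφ. The meridian scale is h = 1 and the parallel scale is k = 1/cos φ = sec φ.
At 43.9°: h = 1.000, k = 1.388; principal scales a = 1.388, b = 1.000.
sin(ω/2) = (a − b)/(a + b) = 0.3878/2.388 = 0.1624, so ω = 2 arcsin(0.1624) ≈ 18.7°.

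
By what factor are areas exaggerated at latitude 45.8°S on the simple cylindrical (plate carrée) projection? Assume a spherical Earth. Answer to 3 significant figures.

1.43

In the plate carrée (x = Rλ, y = Rφ), meridians are true-scale (h = 1) and parallels are stretched by k = sec φ.
Areal scale = h·k = 1 × sec φ; at 45.8°, h = 1.000, k = 1.434, so h·k = 1.434.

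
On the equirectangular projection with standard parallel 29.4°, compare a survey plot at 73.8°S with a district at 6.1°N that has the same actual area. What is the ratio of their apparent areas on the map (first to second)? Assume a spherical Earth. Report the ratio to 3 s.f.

3.56

The equidistant cylindrical projection with φ₀ = 29.4° has h = 1 (meridians true) and k = cos φ₀ / cos φ along parallels.
Areal scale at 73.8°: h·k = 1.000 × 3.123 = 3.123.
Areal scale at 6.1°: h·k = 1.000 × 0.8762 = 0.8762.
Ratio = 3.123/0.8762 ≈ 3.56.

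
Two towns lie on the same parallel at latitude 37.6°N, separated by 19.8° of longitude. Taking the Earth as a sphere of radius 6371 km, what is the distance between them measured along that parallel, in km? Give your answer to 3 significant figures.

1740 km

Arc length along a parallel = R cos φ · Δλ (with Δλ in radians).
= 6371 × cos 37.6° × (19.8° × π/180) = 6371 × 0.7923 × 0.3456 ≈ 1740 km.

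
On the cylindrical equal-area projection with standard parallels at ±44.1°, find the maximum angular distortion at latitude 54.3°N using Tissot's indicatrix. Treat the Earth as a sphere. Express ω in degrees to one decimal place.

A cylindrical equal-area projection with standard parallel φ₀ has meridian scale h = cos φ / cos φ₀ and parallel scale k = cos φ₀ / cos φ (so areas are preserved, h·k = 1).
At 54.3°: h = 0.8126, k = 1.231; principal scales a = 1.231, b = 0.8126.
sin(ω/2) = (a − b)/(a + b) = 0.4180/2.043 = 0.2046, so ω = 2 arcsin(0.2046) ≈ 23.6°.

23.6°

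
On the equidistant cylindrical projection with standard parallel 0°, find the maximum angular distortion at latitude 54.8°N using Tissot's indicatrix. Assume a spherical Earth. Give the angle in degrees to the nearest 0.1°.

For the equirectangular projection with φ₀ = 0 (plate carrée), h = 1 along meridians and k = sec φ along parallels.
At 54.8°: h = 1.000, k = 1.735; principal scales a = 1.735, b = 1.000.
sin(ω/2) = (a − b)/(a + b) = 0.7348/2.735 = 0.2687, so ω = 2 arcsin(0.2687) ≈ 31.2°.

31.2°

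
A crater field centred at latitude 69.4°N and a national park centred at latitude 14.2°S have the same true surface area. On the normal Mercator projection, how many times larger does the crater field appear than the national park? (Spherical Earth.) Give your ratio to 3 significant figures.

7.59

On Mercator, area is exaggerated by sec²φ = 1/cos²φ.
At 69.4°: sec²(69.4°) = 1/0.3518² = 8.078.
At 14.2°: sec²(14.2°) = 1/0.9694² = 1.064.
Ratio = 8.078/1.064 = cos²(14.2°)/cos²(69.4°) ≈ 7.59.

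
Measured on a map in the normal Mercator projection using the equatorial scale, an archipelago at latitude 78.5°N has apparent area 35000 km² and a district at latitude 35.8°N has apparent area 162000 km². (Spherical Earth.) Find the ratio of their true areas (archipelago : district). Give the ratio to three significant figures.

0.0131

Since Mercator area scale is 1/cos²φ, the true area equals the apparent area multiplied by cos²φ.
True area of archipelago: 35000 × cos²(78.5°) = 35000 × 0.03975 = 1391 km².
True area of district: 162000 × cos²(35.8°) = 162000 × 0.6578 = 106600 km².
Ratio = 1391 / 106600 ≈ 0.0131.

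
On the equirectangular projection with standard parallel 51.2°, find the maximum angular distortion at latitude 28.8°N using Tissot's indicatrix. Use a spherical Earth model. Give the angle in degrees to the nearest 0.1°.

In the equirectangular projection with standard parallel φ₀ = 51.2° (x = Rλ cos φ₀, y = Rφ), meridians are true-scale (h = 1) and the parallel scale is k = cos φ₀ / cos φ.
At 28.8°: h = 1.000, k = 0.7151; principal scales a = 1.000, b = 0.7151.
sin(ω/2) = (a − b)/(a + b) = 0.2849/1.715 = 0.1661, so ω = 2 arcsin(0.1661) ≈ 19.1°.

19.1°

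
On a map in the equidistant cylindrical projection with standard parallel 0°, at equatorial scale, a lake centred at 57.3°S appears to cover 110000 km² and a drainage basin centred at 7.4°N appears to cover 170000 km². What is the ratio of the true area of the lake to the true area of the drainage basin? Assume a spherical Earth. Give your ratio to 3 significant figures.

0.353

On the plate carrée, areal scale = h·k = 1 × sec φ, so true area = apparent × cos φ.
True area of lake: 110000 × cos(57.3°) = 110000 × 0.5402 = 59430 km².
True area of drainage basin: 170000 × cos(7.4°) = 170000 × 0.9917 = 168600 km².
Ratio = 59430 / 168600 ≈ 0.353.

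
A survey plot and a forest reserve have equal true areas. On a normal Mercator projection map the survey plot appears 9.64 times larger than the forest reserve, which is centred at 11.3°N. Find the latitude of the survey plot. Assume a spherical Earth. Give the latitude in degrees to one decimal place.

For equal true areas on Mercator, apparent areas scale as sec²φ, so the ratio is cos²φ₂ / cos²φ₁.
cos²φ₂ / cos²φ₁ = 9.64  ⇒  cos φ₁ = cos 11.3° / √9.64 = 0.9806/3.105 = 0.3158.
φ₁ = arccos(0.3158) ≈ 71.6°.

71.6°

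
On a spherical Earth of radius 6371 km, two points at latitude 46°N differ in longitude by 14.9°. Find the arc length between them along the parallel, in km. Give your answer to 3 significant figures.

1150 km

Arc length along a parallel = R cos φ · Δλ (with Δλ in radians).
= 6371 × cos 46° × (14.9° × π/180) = 6371 × 0.6947 × 0.2601 ≈ 1150 km.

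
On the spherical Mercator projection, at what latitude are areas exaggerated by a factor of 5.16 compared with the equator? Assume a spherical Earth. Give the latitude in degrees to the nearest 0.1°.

63.9°

Mercator areal scale is sec²φ.
sec²φ = 5.16  ⇒  cos²φ = 0.1938  ⇒  cos φ = 0.4402.
φ = arccos(0.4402) ≈ 63.9°.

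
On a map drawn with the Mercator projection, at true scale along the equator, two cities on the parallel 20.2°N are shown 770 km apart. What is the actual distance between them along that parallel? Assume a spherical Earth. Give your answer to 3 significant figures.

Mercator is conformal, so the point scale is isotropic: h = k = sec φ = 1/cos φ.
Along the parallel at 20.2°, map distances are exaggerated by k = sec 20.2° = 1.066.
True distance = 770 / 1.066 = 770 × cos 20.2° ≈ 723 km.

723 km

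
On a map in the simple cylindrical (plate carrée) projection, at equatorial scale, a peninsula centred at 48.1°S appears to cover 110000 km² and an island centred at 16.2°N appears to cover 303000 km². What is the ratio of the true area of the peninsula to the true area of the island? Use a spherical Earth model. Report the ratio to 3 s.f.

On the plate carrée, areal scale = h·k = 1 × sec φ, so true area = apparent × cos φ.
True area of peninsula: 110000 × cos(48.1°) = 110000 × 0.6678 = 73460 km².
True area of island: 303000 × cos(16.2°) = 303000 × 0.9603 = 291000 km².
Ratio = 73460 / 291000 ≈ 0.252.

0.252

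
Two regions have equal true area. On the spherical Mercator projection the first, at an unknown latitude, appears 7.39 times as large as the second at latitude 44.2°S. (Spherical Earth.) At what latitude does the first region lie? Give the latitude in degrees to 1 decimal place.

Mercator areal scale is sec²φ, so apparent-area ratio = sec²φ₁ / sec²φ₂ = cos²φ₂ / cos²φ₁.
cos²φ₂ / cos²φ₁ = 7.39  ⇒  cos φ₁ = cos 44.2° / √7.39 = 0.7169/2.718 = 0.2637.
φ₁ = arccos(0.2637) ≈ 74.7°.

74.7°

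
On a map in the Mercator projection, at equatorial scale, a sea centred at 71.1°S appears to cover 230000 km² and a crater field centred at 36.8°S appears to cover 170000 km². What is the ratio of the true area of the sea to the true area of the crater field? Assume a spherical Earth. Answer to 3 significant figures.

0.221

Mercator's areal exaggeration is sec²φ; hence true area = (apparent area) · cos²φ.
True area of sea: 230000 × cos²(71.1°) = 230000 × 0.1049 = 24130 km².
True area of crater field: 170000 × cos²(36.8°) = 170000 × 0.6412 = 109000 km².
Ratio = 24130 / 109000 ≈ 0.221.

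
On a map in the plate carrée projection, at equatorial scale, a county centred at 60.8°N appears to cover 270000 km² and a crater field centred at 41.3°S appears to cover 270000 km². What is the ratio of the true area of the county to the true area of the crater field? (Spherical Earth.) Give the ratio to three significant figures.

0.649

On the plate carrée, areal scale = h·k = 1 × sec φ, so true area = apparent × cos φ.
True area of county: 270000 × cos(60.8°) = 270000 × 0.4879 = 131700 km².
True area of crater field: 270000 × cos(41.3°) = 270000 × 0.7513 = 202800 km².
Ratio = 131700 / 202800 ≈ 0.649.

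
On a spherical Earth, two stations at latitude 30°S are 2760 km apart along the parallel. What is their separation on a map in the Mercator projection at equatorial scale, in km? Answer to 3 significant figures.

Mercator is conformal, so the point scale is isotropic: h = k = sec φ = 1/cos φ.
Along the parallel, k = sec 30° = 1/0.8660 = 1.155.
Map distance = 2760 × 1.155 ≈ 3190 km.

3190 km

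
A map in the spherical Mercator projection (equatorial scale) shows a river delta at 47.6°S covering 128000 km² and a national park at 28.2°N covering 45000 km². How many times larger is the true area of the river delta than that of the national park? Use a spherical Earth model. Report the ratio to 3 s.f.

On Mercator the areal scale is sec²φ, so true area = apparent × cos²φ.
True area of river delta: 128000 × cos²(47.6°) = 128000 × 0.4547 = 58200 km².
True area of national park: 45000 × cos²(28.2°) = 45000 × 0.7767 = 34950 km².
Ratio = 58200 / 34950 ≈ 1.67.

1.67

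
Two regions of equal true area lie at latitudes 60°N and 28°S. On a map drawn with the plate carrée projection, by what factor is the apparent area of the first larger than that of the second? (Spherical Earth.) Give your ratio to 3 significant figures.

1.77

Plate carrée maps x = Rλ, y = Rφ. The meridian scale is h = 1 and the parallel scale is k = 1/cos φ = sec φ.
Areal scale at 60°: h·k = 1.000 × 2.000 = 2.000.
Areal scale at 28°: h·k = 1.000 × 1.133 = 1.133.
Ratio = 2.000/1.133 ≈ 1.77.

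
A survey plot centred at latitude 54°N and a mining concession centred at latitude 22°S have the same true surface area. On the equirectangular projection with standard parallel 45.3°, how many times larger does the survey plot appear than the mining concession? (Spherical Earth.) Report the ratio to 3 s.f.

In the equirectangular projection with standard parallel φ₀ = 45.3° (x = Rλ cos φ₀, y = Rφ), meridians are true-scale (h = 1) and the parallel scale is k = cos φ₀ / cos φ.
Areal scale at 54°: h·k = 1.000 × 1.197 = 1.197.
Areal scale at 22°: h·k = 1.000 × 0.7586 = 0.7586.
Ratio = 1.197/0.7586 ≈ 1.58.

1.58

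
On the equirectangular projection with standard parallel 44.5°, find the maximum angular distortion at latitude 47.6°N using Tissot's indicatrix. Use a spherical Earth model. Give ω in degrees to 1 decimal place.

3.2°

With standard parallel φ₀ = 44.5°, the equirectangular projection gives x = Rλ cos φ₀, y = Rφ, so h = 1 and k = cos 44.5° / cos φ.
At 47.6°: h = 1.000, k = 1.058; principal scales a = 1.058, b = 1.000.
sin(ω/2) = (a − b)/(a + b) = 0.05776/2.058 = 0.02807, so ω = 2 arcsin(0.02807) ≈ 3.2°.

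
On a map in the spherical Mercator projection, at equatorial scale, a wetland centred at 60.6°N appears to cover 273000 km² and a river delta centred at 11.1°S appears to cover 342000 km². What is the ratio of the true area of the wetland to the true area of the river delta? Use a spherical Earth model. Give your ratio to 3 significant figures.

0.200

On Mercator the areal scale is sec²φ, so true area = apparent × cos²φ.
True area of wetland: 273000 × cos²(60.6°) = 273000 × 0.2410 = 65790 km².
True area of river delta: 342000 × cos²(11.1°) = 342000 × 0.9629 = 329300 km².
Ratio = 65790 / 329300 ≈ 0.200.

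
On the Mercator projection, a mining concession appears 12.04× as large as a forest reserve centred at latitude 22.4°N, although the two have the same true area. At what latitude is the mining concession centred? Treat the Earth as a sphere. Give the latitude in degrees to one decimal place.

74.5°

On Mercator, (apparent₁)/(apparent₂) = sec²φ₁ / sec²φ₂ when true areas are equal.
cos²φ₂ / cos²φ₁ = 12.04  ⇒  cos φ₁ = cos 22.4° / √12.04 = 0.9245/3.470 = 0.2664.
φ₁ = arccos(0.2664) ≈ 74.5°.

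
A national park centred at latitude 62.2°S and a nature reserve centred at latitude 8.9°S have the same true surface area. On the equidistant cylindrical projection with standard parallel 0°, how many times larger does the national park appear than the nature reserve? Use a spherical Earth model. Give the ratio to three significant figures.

For the equirectangular projection with φ₀ = 0 (plate carrée), h = 1 along meridians and k = sec φ along parallels.
Areal scale at 62.2°: h·k = 1.000 × 2.144 = 2.144.
Areal scale at 8.9°: h·k = 1.000 × 1.012 = 1.012.
Ratio = 2.144/1.012 ≈ 2.12.

2.12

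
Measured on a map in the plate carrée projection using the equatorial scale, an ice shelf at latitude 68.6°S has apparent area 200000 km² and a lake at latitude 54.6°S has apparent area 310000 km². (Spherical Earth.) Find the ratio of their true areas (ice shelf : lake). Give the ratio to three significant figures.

0.406

Plate carrée has h = 1 and k = sec φ, giving areal scale sec φ; true area = (apparent area) · cos φ.
True area of ice shelf: 200000 × cos(68.6°) = 200000 × 0.3649 = 72980 km².
True area of lake: 310000 × cos(54.6°) = 310000 × 0.5793 = 179600 km².
Ratio = 72980 / 179600 ≈ 0.406.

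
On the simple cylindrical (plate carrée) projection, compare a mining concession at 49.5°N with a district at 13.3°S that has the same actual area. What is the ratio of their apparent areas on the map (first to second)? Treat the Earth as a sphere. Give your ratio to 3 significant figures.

In the plate carrée (x = Rλ, y = Rφ), meridians are true-scale (h = 1) and parallels are stretched by k = sec φ.
Areal scale at 49.5°: h·k = 1.000 × 1.540 = 1.540.
Areal scale at 13.3°: h·k = 1.000 × 1.028 = 1.028.
Ratio = 1.540/1.028 ≈ 1.50.

1.50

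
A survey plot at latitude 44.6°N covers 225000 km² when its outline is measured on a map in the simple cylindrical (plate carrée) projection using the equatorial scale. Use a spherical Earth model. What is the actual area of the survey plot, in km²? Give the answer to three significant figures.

160000 km²

For the equirectangular projection with φ₀ = 0 (plate carrée), h = 1 along meridians and k = sec φ along parallels.
Areal scale = h·k = 1 × sec φ; at 44.6°, h = 1.000, k = 1.404, so h·k = 1.404.
True area = apparent / (areal scale) = 225000 / 1.404 ≈ 160000 km².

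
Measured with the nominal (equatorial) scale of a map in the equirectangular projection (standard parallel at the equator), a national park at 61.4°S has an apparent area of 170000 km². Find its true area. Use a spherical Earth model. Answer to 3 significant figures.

81400 km²

Plate carrée maps x = Rλ, y = Rφ. The meridian scale is h = 1 and the parallel scale is k = 1/cos φ = sec φ.
Areal scale = h·k = 1 × sec φ; at 61.4°, h = 1.000, k = 2.089, so h·k = 2.089.
True area = apparent / (areal scale) = 170000 / 2.089 ≈ 81400 km².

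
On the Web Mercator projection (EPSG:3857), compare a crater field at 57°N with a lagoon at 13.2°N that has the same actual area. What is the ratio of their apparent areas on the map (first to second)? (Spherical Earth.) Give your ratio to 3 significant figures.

3.20

Mercator is conformal with k = sec φ, so areal scale = k² = sec²φ.
At 57°: sec²(57°) = 1/0.5446² = 3.371.
At 13.2°: sec²(13.2°) = 1/0.9736² = 1.055.
Ratio = 3.371/1.055 = cos²(13.2°)/cos²(57°) ≈ 3.20.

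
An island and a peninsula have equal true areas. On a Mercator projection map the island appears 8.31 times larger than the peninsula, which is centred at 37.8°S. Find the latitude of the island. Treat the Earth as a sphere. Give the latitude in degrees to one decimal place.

74.1°

On Mercator, (apparent₁)/(apparent₂) = sec²φ₁ / sec²φ₂ when true areas are equal.
cos²φ₂ / cos²φ₁ = 8.31  ⇒  cos φ₁ = cos 37.8° / √8.31 = 0.7902/2.883 = 0.2741.
φ₁ = arccos(0.2741) ≈ 74.1°.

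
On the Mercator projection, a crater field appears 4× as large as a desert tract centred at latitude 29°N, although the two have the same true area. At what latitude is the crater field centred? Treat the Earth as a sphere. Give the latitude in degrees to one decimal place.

64.1°

Mercator areal scale is sec²φ, so apparent-area ratio = sec²φ₁ / sec²φ₂ = cos²φ₂ / cos²φ₁.
cos²φ₂ / cos²φ₁ = 4  ⇒  cos φ₁ = cos 29° / √4 = 0.8746/2.000 = 0.4373.
φ₁ = arccos(0.4373) ≈ 64.1°.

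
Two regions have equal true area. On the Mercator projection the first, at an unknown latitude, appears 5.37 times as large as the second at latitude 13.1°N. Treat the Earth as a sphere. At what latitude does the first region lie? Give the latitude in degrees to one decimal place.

65.1°

On Mercator, (apparent₁)/(apparent₂) = sec²φ₁ / sec²φ₂ when true areas are equal.
cos²φ₂ / cos²φ₁ = 5.37  ⇒  cos φ₁ = cos 13.1° / √5.37 = 0.9740/2.317 = 0.4203.
φ₁ = arccos(0.4203) ≈ 65.1°.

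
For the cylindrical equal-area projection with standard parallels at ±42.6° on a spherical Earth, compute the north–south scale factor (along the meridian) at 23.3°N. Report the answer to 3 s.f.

A cylindrical equal-area projection with standard parallel φ₀ has meridian scale h = cos φ / cos φ₀ and parallel scale k = cos φ₀ / cos φ (so areas are preserved, h·k = 1).
h = cos 23.3° / cos 42.6° = 0.9184/0.7361 = 1.248.

1.25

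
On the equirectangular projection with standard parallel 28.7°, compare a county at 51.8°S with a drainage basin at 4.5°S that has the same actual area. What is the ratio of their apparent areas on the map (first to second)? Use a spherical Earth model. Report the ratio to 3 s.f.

In the equirectangular projection with standard parallel φ₀ = 28.7° (x = Rλ cos φ₀, y = Rφ), meridians are true-scale (h = 1) and the parallel scale is k = cos φ₀ / cos φ.
Areal scale at 51.8°: h·k = 1.000 × 1.418 = 1.418.
Areal scale at 4.5°: h·k = 1.000 × 0.8799 = 0.8799.
Ratio = 1.418/0.8799 ≈ 1.61.

1.61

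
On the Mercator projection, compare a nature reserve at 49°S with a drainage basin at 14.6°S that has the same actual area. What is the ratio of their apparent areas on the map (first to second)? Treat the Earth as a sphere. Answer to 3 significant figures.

2.18

Mercator is conformal with k = sec φ, so areal scale = k² = sec²φ.
At 49°: sec²(49°) = 1/0.6561² = 2.323.
At 14.6°: sec²(14.6°) = 1/0.9677² = 1.068.
Ratio = 2.323/1.068 = cos²(14.6°)/cos²(49°) ≈ 2.18.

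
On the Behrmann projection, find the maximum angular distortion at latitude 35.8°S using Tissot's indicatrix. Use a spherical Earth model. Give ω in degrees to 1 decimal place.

The Behrmann projection is cylindrical equal-area with φ₀ = 30°. Cylindrical equal-area (φ₀ = 30°): h = cos φ / cos 30° along meridians, k = cos 30° / cos φ along parallels; h·k = 1.
At 35.8°: h = 0.9365, k = 1.068; principal scales a = 1.068, b = 0.9365.
sin(ω/2) = (a − b)/(a + b) = 0.1312/2.004 = 0.06547, so ω = 2 arcsin(0.06547) ≈ 7.5°.

7.5°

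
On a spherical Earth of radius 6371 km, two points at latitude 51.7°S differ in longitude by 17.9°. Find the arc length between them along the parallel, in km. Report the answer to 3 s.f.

1230 km

Arc length along a parallel = R cos φ · Δλ (with Δλ in radians).
= 6371 × cos 51.7° × (17.9° × π/180) = 6371 × 0.6198 × 0.3124 ≈ 1230 km.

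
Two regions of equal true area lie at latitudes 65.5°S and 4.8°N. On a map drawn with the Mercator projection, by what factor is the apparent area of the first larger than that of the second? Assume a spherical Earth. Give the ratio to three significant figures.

On Mercator, area is exaggerated by sec²φ = 1/cos²φ.
At 65.5°: sec²(65.5°) = 1/0.4147² = 5.815.
At 4.8°: sec²(4.8°) = 1/0.9965² = 1.007.
Ratio = 5.815/1.007 = cos²(4.8°)/cos²(65.5°) ≈ 5.77.

5.77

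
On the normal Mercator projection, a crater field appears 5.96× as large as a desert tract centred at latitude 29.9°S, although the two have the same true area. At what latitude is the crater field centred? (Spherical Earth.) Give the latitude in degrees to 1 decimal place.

69.2°

On Mercator, (apparent₁)/(apparent₂) = sec²φ₁ / sec²φ₂ when true areas are equal.
cos²φ₂ / cos²φ₁ = 5.96  ⇒  cos φ₁ = cos 29.9° / √5.96 = 0.8669/2.441 = 0.3551.
φ₁ = arccos(0.3551) ≈ 69.2°.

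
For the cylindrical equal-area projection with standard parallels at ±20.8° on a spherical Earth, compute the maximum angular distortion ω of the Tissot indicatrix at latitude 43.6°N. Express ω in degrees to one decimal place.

Cylindrical equal-area (φ₀ = 20.8°): h = cos φ / cos 20.8° along meridians, k = cos 20.8° / cos φ along parallels; h·k = 1.
At 43.6°: h = 0.7747, k = 1.291; principal scales a = 1.291, b = 0.7747.
sin(ω/2) = (a − b)/(a + b) = 0.5162/2.066 = 0.2499, so ω = 2 arcsin(0.2499) ≈ 28.9°.

28.9°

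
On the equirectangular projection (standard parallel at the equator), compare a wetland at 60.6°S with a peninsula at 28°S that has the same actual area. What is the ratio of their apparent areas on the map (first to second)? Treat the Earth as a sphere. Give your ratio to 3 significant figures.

Plate carrée maps x = Rλ, y = Rφ. The meridian scale is h = 1 and the parallel scale is k = 1/cos φ = sec φ.
Areal scale at 60.6°: h·k = 1.000 × 2.037 = 2.037.
Areal scale at 28°: h·k = 1.000 × 1.133 = 1.133.
Ratio = 2.037/1.133 ≈ 1.80.

1.80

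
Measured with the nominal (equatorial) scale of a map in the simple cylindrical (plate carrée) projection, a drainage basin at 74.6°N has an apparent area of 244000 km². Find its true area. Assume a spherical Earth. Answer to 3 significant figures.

For the equirectangular projection with φ₀ = 0 (plate carrée), h = 1 along meridians and k = sec φ along parallels.
Areal scale = h·k = 1 × sec φ; at 74.6°, h = 1.000, k = 3.766, so h·k = 3.766.
True area = apparent / (areal scale) = 244000 / 3.766 ≈ 64800 km².

64800 km²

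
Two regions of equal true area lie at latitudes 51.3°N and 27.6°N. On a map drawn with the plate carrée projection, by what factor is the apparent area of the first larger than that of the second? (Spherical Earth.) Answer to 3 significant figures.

For the equirectangular projection with φ₀ = 0 (plate carrée), h = 1 along meridians and k = sec φ along parallels.
Areal scale at 51.3°: h·k = 1.000 × 1.599 = 1.599.
Areal scale at 27.6°: h·k = 1.000 × 1.128 = 1.128.
Ratio = 1.599/1.128 ≈ 1.42.

1.42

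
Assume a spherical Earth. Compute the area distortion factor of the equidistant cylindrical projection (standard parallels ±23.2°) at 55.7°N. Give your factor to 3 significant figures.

1.63

In the equirectangular projection with standard parallel φ₀ = 23.2° (x = Rλ cos φ₀, y = Rφ), meridians are true-scale (h = 1) and the parallel scale is k = cos φ₀ / cos φ.
Areal scale = h·k = 1 × cos φ₀ / cos φ; at 55.7°, h = 1.000, k = 1.631, so h·k = 1.631.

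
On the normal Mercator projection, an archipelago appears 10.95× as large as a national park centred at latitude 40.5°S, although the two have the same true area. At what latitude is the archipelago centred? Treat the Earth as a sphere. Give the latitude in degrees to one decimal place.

76.7°

For equal true areas on Mercator, apparent areas scale as sec²φ, so the ratio is cos²φ₂ / cos²φ₁.
cos²φ₂ / cos²φ₁ = 10.95  ⇒  cos φ₁ = cos 40.5° / √10.95 = 0.7604/3.309 = 0.2298.
φ₁ = arccos(0.2298) ≈ 76.7°.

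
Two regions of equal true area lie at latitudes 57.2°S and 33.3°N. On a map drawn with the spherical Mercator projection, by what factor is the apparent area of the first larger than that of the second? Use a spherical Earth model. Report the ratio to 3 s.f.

2.38

Mercator is conformal with k = sec φ, so areal scale = k² = sec²φ.
At 57.2°: sec²(57.2°) = 1/0.5417² = 3.408.
At 33.3°: sec²(33.3°) = 1/0.8358² = 1.431.
Ratio = 3.408/1.431 = cos²(33.3°)/cos²(57.2°) ≈ 2.38.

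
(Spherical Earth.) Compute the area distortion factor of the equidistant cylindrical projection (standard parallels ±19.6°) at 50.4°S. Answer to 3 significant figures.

The equidistant cylindrical projection with φ₀ = 19.6° has h = 1 (meridians true) and k = cos φ₀ / cos φ along parallels.
Areal scale = h·k = 1 × cos φ₀ / cos φ; at 50.4°, h = 1.000, k = 1.478, so h·k = 1.478.

1.48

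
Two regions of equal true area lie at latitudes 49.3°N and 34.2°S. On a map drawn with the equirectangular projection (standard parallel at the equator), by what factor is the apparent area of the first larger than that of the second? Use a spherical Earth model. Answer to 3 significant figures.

Plate carrée maps x = Rλ, y = Rφ. The meridian scale is h = 1 and the parallel scale is k = 1/cos φ = sec φ.
Areal scale at 49.3°: h·k = 1.000 × 1.534 = 1.534.
Areal scale at 34.2°: h·k = 1.000 × 1.209 = 1.209.
Ratio = 1.534/1.209 ≈ 1.27.

1.27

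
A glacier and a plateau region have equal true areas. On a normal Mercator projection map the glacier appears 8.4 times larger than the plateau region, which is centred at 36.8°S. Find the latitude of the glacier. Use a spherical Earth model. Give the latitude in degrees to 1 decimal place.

On Mercator, (apparent₁)/(apparent₂) = sec²φ₁ / sec²φ₂ when true areas are equal.
cos²φ₂ / cos²φ₁ = 8.4  ⇒  cos φ₁ = cos 36.8° / √8.4 = 0.8007/2.898 = 0.2763.
φ₁ = arccos(0.2763) ≈ 74.0°.

74.0°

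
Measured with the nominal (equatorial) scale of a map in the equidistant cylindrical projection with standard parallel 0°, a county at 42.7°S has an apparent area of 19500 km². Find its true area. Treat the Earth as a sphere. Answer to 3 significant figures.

14300 km²

In the plate carrée (x = Rλ, y = Rφ), meridians are true-scale (h = 1) and parallels are stretched by k = sec φ.
Areal scale = h·k = 1 × sec φ; at 42.7°, h = 1.000, k = 1.361, so h·k = 1.361.
True area = apparent / (areal scale) = 19500 / 1.361 ≈ 14300 km².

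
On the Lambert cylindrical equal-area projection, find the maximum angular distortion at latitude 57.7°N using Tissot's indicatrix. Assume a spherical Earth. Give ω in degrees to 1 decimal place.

67.5°

The Lambert cylindrical equal-area projection is the cylindrical equal-area projection with its standard parallel at the equator (φ₀ = 0). Cylindrical equal-area (φ₀ = 0°): h = cos φ / cos 0° along meridians, k = cos 0° / cos φ along parallels; h·k = 1.
At 57.7°: h = 0.5344, k = 1.871; principal scales a = 1.871, b = 0.5344.
sin(ω/2) = (a − b)/(a + b) = 1.337/2.406 = 0.5558, so ω = 2 arcsin(0.5558) ≈ 67.5°.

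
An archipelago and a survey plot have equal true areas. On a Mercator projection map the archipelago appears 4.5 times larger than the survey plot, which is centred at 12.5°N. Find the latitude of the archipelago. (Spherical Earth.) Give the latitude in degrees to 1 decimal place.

Mercator areal scale is sec²φ, so apparent-area ratio = sec²φ₁ / sec²φ₂ = cos²φ₂ / cos²φ₁.
cos²φ₂ / cos²φ₁ = 4.5  ⇒  cos φ₁ = cos 12.5° / √4.5 = 0.9763/2.121 = 0.4602.
φ₁ = arccos(0.4602) ≈ 62.6°.

62.6°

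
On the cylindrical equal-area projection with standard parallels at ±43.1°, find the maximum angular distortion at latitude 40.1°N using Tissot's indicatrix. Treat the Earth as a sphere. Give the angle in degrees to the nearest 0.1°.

A cylindrical equal-area projection with standard parallel φ₀ has meridian scale h = cos φ / cos φ₀ and parallel scale k = cos φ₀ / cos φ (so areas are preserved, h·k = 1).
At 40.1°: h = 1.048, k = 0.9546; principal scales a = 1.048, b = 0.9546.
sin(ω/2) = (a − b)/(a + b) = 0.09305/2.002 = 0.04647, so ω = 2 arcsin(0.04647) ≈ 5.3°.

5.3°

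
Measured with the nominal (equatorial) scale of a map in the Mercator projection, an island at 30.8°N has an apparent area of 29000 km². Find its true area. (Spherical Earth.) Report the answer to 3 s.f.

For Mercator, h = k = sec φ (a conformal cylindrical projection has a single point scale, 1/cos φ).
Areal scale = k² = sec²φ = 1/cos²(30.8°) = 1/0.8590² = 1.355.
True area = apparent / (areal scale) = 29000 / 1.355 ≈ 21400 km².

21400 km²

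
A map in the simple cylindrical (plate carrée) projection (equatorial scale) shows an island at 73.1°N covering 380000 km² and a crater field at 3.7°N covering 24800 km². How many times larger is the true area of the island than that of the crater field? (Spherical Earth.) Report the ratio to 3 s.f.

4.46

Plate carrée has h = 1 and k = sec φ, giving areal scale sec φ; true area = (apparent area) · cos φ.
True area of island: 380000 × cos(73.1°) = 380000 × 0.2907 = 110500 km².
True area of crater field: 24800 × cos(3.7°) = 24800 × 0.9979 = 24750 km².
Ratio = 110500 / 24750 ≈ 4.46.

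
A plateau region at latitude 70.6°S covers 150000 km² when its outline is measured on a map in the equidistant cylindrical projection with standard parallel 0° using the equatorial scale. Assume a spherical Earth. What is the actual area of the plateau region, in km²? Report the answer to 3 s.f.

49800 km²

Plate carrée maps x = Rλ, y = Rφ. The meridian scale is h = 1 and the parallel scale is k = 1/cos φ = sec φ.
Areal scale = h·k = 1 × sec φ; at 70.6°, h = 1.000, k = 3.011, so h·k = 3.011.
True area = apparent / (areal scale) = 150000 / 3.011 ≈ 49800 km².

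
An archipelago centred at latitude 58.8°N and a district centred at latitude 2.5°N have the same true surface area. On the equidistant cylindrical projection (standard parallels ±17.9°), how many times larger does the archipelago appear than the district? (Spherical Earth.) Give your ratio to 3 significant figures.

With standard parallel φ₀ = 17.9°, the equirectangular projection gives x = Rλ cos φ₀, y = Rφ, so h = 1 and k = cos 17.9° / cos φ.
Areal scale at 58.8°: h·k = 1.000 × 1.837 = 1.837.
Areal scale at 2.5°: h·k = 1.000 × 0.9525 = 0.9525.
Ratio = 1.837/0.9525 ≈ 1.93.

1.93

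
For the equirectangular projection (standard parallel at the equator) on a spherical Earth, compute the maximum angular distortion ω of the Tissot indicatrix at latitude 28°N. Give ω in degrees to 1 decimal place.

In the plate carrée (x = Rλ, y = Rφ), meridians are true-scale (h = 1) and parallels are stretched by k = sec φ.
At 28°: h = 1.000, k = 1.133; principal scales a = 1.133, b = 1.000.
sin(ω/2) = (a − b)/(a + b) = 0.1326/2.133 = 0.06216, so ω = 2 arcsin(0.06216) ≈ 7.1°.

7.1°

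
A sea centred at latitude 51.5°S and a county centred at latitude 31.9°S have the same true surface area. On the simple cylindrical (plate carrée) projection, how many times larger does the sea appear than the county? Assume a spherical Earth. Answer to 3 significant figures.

In the plate carrée (x = Rλ, y = Rφ), meridians are true-scale (h = 1) and parallels are stretched by k = sec φ.
Areal scale at 51.5°: h·k = 1.000 × 1.606 = 1.606.
Areal scale at 31.9°: h·k = 1.000 × 1.178 = 1.178.
Ratio = 1.606/1.178 ≈ 1.36.

1.36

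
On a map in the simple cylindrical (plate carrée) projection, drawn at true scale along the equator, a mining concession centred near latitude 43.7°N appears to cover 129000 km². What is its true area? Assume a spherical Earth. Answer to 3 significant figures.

Plate carrée maps x = Rλ, y = Rφ. The meridian scale is h = 1 and the parallel scale is k = 1/cos φ = sec φ.
Areal scale = h·k = 1 × sec φ; at 43.7°, h = 1.000, k = 1.383, so h·k = 1.383.
True area = apparent / (areal scale) = 129000 / 1.383 ≈ 93300 km².

93300 km²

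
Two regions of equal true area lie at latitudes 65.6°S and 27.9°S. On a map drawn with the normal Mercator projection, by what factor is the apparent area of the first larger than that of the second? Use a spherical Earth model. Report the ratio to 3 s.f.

Mercator is conformal with k = sec φ, so areal scale = k² = sec²φ.
At 65.6°: sec²(65.6°) = 1/0.4131² = 5.860.
At 27.9°: sec²(27.9°) = 1/0.8838² = 1.280.
Ratio = 5.860/1.280 = cos²(27.9°)/cos²(65.6°) ≈ 4.58.

4.58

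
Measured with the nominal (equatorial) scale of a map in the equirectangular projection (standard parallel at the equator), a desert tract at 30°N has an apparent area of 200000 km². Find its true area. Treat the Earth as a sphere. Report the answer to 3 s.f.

In the plate carrée (x = Rλ, y = Rφ), meridians are true-scale (h = 1) and parallels are stretched by k = sec φ.
Areal scale = h·k = 1 × sec φ; at 30°, h = 1.000, k = 1.155, so h·k = 1.155.
True area = apparent / (areal scale) = 200000 / 1.155 ≈ 173000 km².

173000 km²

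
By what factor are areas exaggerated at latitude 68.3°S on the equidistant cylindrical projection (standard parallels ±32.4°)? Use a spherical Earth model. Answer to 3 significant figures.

The equidistant cylindrical projection with φ₀ = 32.4° has h = 1 (meridians true) and k = cos φ₀ / cos φ along parallels.
Areal scale = h·k = 1 × cos φ₀ / cos φ; at 68.3°, h = 1.000, k = 2.284, so h·k = 2.284.

2.28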